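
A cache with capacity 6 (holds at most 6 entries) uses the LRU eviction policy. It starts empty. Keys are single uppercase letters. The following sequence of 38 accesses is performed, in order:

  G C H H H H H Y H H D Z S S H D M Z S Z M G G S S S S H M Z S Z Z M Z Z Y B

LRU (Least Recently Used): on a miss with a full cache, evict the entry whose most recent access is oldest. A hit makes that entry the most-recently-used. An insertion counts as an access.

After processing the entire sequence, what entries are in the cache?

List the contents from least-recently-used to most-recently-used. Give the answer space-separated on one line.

LRU simulation (capacity=6):
  1. access G: MISS. Cache (LRU->MRU): [G]
  2. access C: MISS. Cache (LRU->MRU): [G C]
  3. access H: MISS. Cache (LRU->MRU): [G C H]
  4. access H: HIT. Cache (LRU->MRU): [G C H]
  5. access H: HIT. Cache (LRU->MRU): [G C H]
  6. access H: HIT. Cache (LRU->MRU): [G C H]
  7. access H: HIT. Cache (LRU->MRU): [G C H]
  8. access Y: MISS. Cache (LRU->MRU): [G C H Y]
  9. access H: HIT. Cache (LRU->MRU): [G C Y H]
  10. access H: HIT. Cache (LRU->MRU): [G C Y H]
  11. access D: MISS. Cache (LRU->MRU): [G C Y H D]
  12. access Z: MISS. Cache (LRU->MRU): [G C Y H D Z]
  13. access S: MISS, evict G. Cache (LRU->MRU): [C Y H D Z S]
  14. access S: HIT. Cache (LRU->MRU): [C Y H D Z S]
  15. access H: HIT. Cache (LRU->MRU): [C Y D Z S H]
  16. access D: HIT. Cache (LRU->MRU): [C Y Z S H D]
  17. access M: MISS, evict C. Cache (LRU->MRU): [Y Z S H D M]
  18. access Z: HIT. Cache (LRU->MRU): [Y S H D M Z]
  19. access S: HIT. Cache (LRU->MRU): [Y H D M Z S]
  20. access Z: HIT. Cache (LRU->MRU): [Y H D M S Z]
  21. access M: HIT. Cache (LRU->MRU): [Y H D S Z M]
  22. access G: MISS, evict Y. Cache (LRU->MRU): [H D S Z M G]
  23. access G: HIT. Cache (LRU->MRU): [H D S Z M G]
  24. access S: HIT. Cache (LRU->MRU): [H D Z M G S]
  25. access S: HIT. Cache (LRU->MRU): [H D Z M G S]
  26. access S: HIT. Cache (LRU->MRU): [H D Z M G S]
  27. access S: HIT. Cache (LRU->MRU): [H D Z M G S]
  28. access H: HIT. Cache (LRU->MRU): [D Z M G S H]
  29. access M: HIT. Cache (LRU->MRU): [D Z G S H M]
  30. access Z: HIT. Cache (LRU->MRU): [D G S H M Z]
  31. access S: HIT. Cache (LRU->MRU): [D G H M Z S]
  32. access Z: HIT. Cache (LRU->MRU): [D G H M S Z]
  33. access Z: HIT. Cache (LRU->MRU): [D G H M S Z]
  34. access M: HIT. Cache (LRU->MRU): [D G H S Z M]
  35. access Z: HIT. Cache (LRU->MRU): [D G H S M Z]
  36. access Z: HIT. Cache (LRU->MRU): [D G H S M Z]
  37. access Y: MISS, evict D. Cache (LRU->MRU): [G H S M Z Y]
  38. access B: MISS, evict G. Cache (LRU->MRU): [H S M Z Y B]
Total: 27 hits, 11 misses, 5 evictions

Answer: H S M Z Y B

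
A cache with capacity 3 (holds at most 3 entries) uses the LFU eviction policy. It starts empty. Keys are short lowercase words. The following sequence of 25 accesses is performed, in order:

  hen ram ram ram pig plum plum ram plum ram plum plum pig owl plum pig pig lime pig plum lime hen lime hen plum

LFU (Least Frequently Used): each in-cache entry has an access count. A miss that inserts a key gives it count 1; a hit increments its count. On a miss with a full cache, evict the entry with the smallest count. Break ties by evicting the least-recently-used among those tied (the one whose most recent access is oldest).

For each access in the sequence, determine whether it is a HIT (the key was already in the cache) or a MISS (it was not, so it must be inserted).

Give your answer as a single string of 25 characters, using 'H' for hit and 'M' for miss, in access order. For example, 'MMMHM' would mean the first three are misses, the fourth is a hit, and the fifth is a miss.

Answer: MMHHMMHHHHHHHMHMHMMHMMMMH

Derivation:
LFU simulation (capacity=3):
  1. access hen: MISS. Cache: [hen(c=1)]
  2. access ram: MISS. Cache: [hen(c=1) ram(c=1)]
  3. access ram: HIT, count now 2. Cache: [hen(c=1) ram(c=2)]
  4. access ram: HIT, count now 3. Cache: [hen(c=1) ram(c=3)]
  5. access pig: MISS. Cache: [hen(c=1) pig(c=1) ram(c=3)]
  6. access plum: MISS, evict hen(c=1). Cache: [pig(c=1) plum(c=1) ram(c=3)]
  7. access plum: HIT, count now 2. Cache: [pig(c=1) plum(c=2) ram(c=3)]
  8. access ram: HIT, count now 4. Cache: [pig(c=1) plum(c=2) ram(c=4)]
  9. access plum: HIT, count now 3. Cache: [pig(c=1) plum(c=3) ram(c=4)]
  10. access ram: HIT, count now 5. Cache: [pig(c=1) plum(c=3) ram(c=5)]
  11. access plum: HIT, count now 4. Cache: [pig(c=1) plum(c=4) ram(c=5)]
  12. access plum: HIT, count now 5. Cache: [pig(c=1) ram(c=5) plum(c=5)]
  13. access pig: HIT, count now 2. Cache: [pig(c=2) ram(c=5) plum(c=5)]
  14. access owl: MISS, evict pig(c=2). Cache: [owl(c=1) ram(c=5) plum(c=5)]
  15. access plum: HIT, count now 6. Cache: [owl(c=1) ram(c=5) plum(c=6)]
  16. access pig: MISS, evict owl(c=1). Cache: [pig(c=1) ram(c=5) plum(c=6)]
  17. access pig: HIT, count now 2. Cache: [pig(c=2) ram(c=5) plum(c=6)]
  18. access lime: MISS, evict pig(c=2). Cache: [lime(c=1) ram(c=5) plum(c=6)]
  19. access pig: MISS, evict lime(c=1). Cache: [pig(c=1) ram(c=5) plum(c=6)]
  20. access plum: HIT, count now 7. Cache: [pig(c=1) ram(c=5) plum(c=7)]
  21. access lime: MISS, evict pig(c=1). Cache: [lime(c=1) ram(c=5) plum(c=7)]
  22. access hen: MISS, evict lime(c=1). Cache: [hen(c=1) ram(c=5) plum(c=7)]
  23. access lime: MISS, evict hen(c=1). Cache: [lime(c=1) ram(c=5) plum(c=7)]
  24. access hen: MISS, evict lime(c=1). Cache: [hen(c=1) ram(c=5) plum(c=7)]
  25. access plum: HIT, count now 8. Cache: [hen(c=1) ram(c=5) plum(c=8)]
Total: 13 hits, 12 misses, 9 evictions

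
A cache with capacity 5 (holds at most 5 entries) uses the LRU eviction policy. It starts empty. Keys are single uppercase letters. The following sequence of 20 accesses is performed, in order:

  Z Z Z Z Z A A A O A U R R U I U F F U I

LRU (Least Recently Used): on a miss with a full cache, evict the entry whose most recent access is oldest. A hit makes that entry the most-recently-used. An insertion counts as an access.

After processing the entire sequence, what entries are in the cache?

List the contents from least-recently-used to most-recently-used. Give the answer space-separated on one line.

LRU simulation (capacity=5):
  1. access Z: MISS. Cache (LRU->MRU): [Z]
  2. access Z: HIT. Cache (LRU->MRU): [Z]
  3. access Z: HIT. Cache (LRU->MRU): [Z]
  4. access Z: HIT. Cache (LRU->MRU): [Z]
  5. access Z: HIT. Cache (LRU->MRU): [Z]
  6. access A: MISS. Cache (LRU->MRU): [Z A]
  7. access A: HIT. Cache (LRU->MRU): [Z A]
  8. access A: HIT. Cache (LRU->MRU): [Z A]
  9. access O: MISS. Cache (LRU->MRU): [Z A O]
  10. access A: HIT. Cache (LRU->MRU): [Z O A]
  11. access U: MISS. Cache (LRU->MRU): [Z O A U]
  12. access R: MISS. Cache (LRU->MRU): [Z O A U R]
  13. access R: HIT. Cache (LRU->MRU): [Z O A U R]
  14. access U: HIT. Cache (LRU->MRU): [Z O A R U]
  15. access I: MISS, evict Z. Cache (LRU->MRU): [O A R U I]
  16. access U: HIT. Cache (LRU->MRU): [O A R I U]
  17. access F: MISS, evict O. Cache (LRU->MRU): [A R I U F]
  18. access F: HIT. Cache (LRU->MRU): [A R I U F]
  19. access U: HIT. Cache (LRU->MRU): [A R I F U]
  20. access I: HIT. Cache (LRU->MRU): [A R F U I]
Total: 13 hits, 7 misses, 2 evictions

Answer: A R F U I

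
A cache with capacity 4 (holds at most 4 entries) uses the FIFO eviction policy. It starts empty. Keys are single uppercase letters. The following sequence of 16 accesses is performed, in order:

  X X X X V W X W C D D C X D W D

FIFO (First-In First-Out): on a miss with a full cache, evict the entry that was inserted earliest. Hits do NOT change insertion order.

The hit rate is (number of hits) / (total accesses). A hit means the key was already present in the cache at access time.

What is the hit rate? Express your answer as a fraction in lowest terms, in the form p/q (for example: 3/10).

Answer: 5/8

Derivation:
FIFO simulation (capacity=4):
  1. access X: MISS. Cache (old->new): [X]
  2. access X: HIT. Cache (old->new): [X]
  3. access X: HIT. Cache (old->new): [X]
  4. access X: HIT. Cache (old->new): [X]
  5. access V: MISS. Cache (old->new): [X V]
  6. access W: MISS. Cache (old->new): [X V W]
  7. access X: HIT. Cache (old->new): [X V W]
  8. access W: HIT. Cache (old->new): [X V W]
  9. access C: MISS. Cache (old->new): [X V W C]
  10. access D: MISS, evict X. Cache (old->new): [V W C D]
  11. access D: HIT. Cache (old->new): [V W C D]
  12. access C: HIT. Cache (old->new): [V W C D]
  13. access X: MISS, evict V. Cache (old->new): [W C D X]
  14. access D: HIT. Cache (old->new): [W C D X]
  15. access W: HIT. Cache (old->new): [W C D X]
  16. access D: HIT. Cache (old->new): [W C D X]
Total: 10 hits, 6 misses, 2 evictions

Hit rate = 10/16 = 5/8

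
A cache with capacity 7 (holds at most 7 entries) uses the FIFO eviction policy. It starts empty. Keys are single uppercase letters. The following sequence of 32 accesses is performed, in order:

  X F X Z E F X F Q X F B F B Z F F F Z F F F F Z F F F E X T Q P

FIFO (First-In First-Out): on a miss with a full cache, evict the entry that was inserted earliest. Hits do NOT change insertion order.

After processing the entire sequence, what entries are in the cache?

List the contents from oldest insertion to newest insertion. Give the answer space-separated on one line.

Answer: F Z E Q B T P

Derivation:
FIFO simulation (capacity=7):
  1. access X: MISS. Cache (old->new): [X]
  2. access F: MISS. Cache (old->new): [X F]
  3. access X: HIT. Cache (old->new): [X F]
  4. access Z: MISS. Cache (old->new): [X F Z]
  5. access E: MISS. Cache (old->new): [X F Z E]
  6. access F: HIT. Cache (old->new): [X F Z E]
  7. access X: HIT. Cache (old->new): [X F Z E]
  8. access F: HIT. Cache (old->new): [X F Z E]
  9. access Q: MISS. Cache (old->new): [X F Z E Q]
  10. access X: HIT. Cache (old->new): [X F Z E Q]
  11. access F: HIT. Cache (old->new): [X F Z E Q]
  12. access B: MISS. Cache (old->new): [X F Z E Q B]
  13. access F: HIT. Cache (old->new): [X F Z E Q B]
  14. access B: HIT. Cache (old->new): [X F Z E Q B]
  15. access Z: HIT. Cache (old->new): [X F Z E Q B]
  16. access F: HIT. Cache (old->new): [X F Z E Q B]
  17. access F: HIT. Cache (old->new): [X F Z E Q B]
  18. access F: HIT. Cache (old->new): [X F Z E Q B]
  19. access Z: HIT. Cache (old->new): [X F Z E Q B]
  20. access F: HIT. Cache (old->new): [X F Z E Q B]
  21. access F: HIT. Cache (old->new): [X F Z E Q B]
  22. access F: HIT. Cache (old->new): [X F Z E Q B]
  23. access F: HIT. Cache (old->new): [X F Z E Q B]
  24. access Z: HIT. Cache (old->new): [X F Z E Q B]
  25. access F: HIT. Cache (old->new): [X F Z E Q B]
  26. access F: HIT. Cache (old->new): [X F Z E Q B]
  27. access F: HIT. Cache (old->new): [X F Z E Q B]
  28. access E: HIT. Cache (old->new): [X F Z E Q B]
  29. access X: HIT. Cache (old->new): [X F Z E Q B]
  30. access T: MISS. Cache (old->new): [X F Z E Q B T]
  31. access Q: HIT. Cache (old->new): [X F Z E Q B T]
  32. access P: MISS, evict X. Cache (old->new): [F Z E Q B T P]
Total: 24 hits, 8 misses, 1 evictions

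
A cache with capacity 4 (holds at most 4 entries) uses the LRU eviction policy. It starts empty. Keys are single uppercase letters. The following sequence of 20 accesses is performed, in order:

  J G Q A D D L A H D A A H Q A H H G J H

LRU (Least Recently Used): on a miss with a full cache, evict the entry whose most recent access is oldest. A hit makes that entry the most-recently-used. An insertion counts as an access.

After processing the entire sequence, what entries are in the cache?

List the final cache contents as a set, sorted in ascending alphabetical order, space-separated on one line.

Answer: A G H J

Derivation:
LRU simulation (capacity=4):
  1. access J: MISS. Cache (LRU->MRU): [J]
  2. access G: MISS. Cache (LRU->MRU): [J G]
  3. access Q: MISS. Cache (LRU->MRU): [J G Q]
  4. access A: MISS. Cache (LRU->MRU): [J G Q A]
  5. access D: MISS, evict J. Cache (LRU->MRU): [G Q A D]
  6. access D: HIT. Cache (LRU->MRU): [G Q A D]
  7. access L: MISS, evict G. Cache (LRU->MRU): [Q A D L]
  8. access A: HIT. Cache (LRU->MRU): [Q D L A]
  9. access H: MISS, evict Q. Cache (LRU->MRU): [D L A H]
  10. access D: HIT. Cache (LRU->MRU): [L A H D]
  11. access A: HIT. Cache (LRU->MRU): [L H D A]
  12. access A: HIT. Cache (LRU->MRU): [L H D A]
  13. access H: HIT. Cache (LRU->MRU): [L D A H]
  14. access Q: MISS, evict L. Cache (LRU->MRU): [D A H Q]
  15. access A: HIT. Cache (LRU->MRU): [D H Q A]
  16. access H: HIT. Cache (LRU->MRU): [D Q A H]
  17. access H: HIT. Cache (LRU->MRU): [D Q A H]
  18. access G: MISS, evict D. Cache (LRU->MRU): [Q A H G]
  19. access J: MISS, evict Q. Cache (LRU->MRU): [A H G J]
  20. access H: HIT. Cache (LRU->MRU): [A G J H]
Total: 10 hits, 10 misses, 6 evictions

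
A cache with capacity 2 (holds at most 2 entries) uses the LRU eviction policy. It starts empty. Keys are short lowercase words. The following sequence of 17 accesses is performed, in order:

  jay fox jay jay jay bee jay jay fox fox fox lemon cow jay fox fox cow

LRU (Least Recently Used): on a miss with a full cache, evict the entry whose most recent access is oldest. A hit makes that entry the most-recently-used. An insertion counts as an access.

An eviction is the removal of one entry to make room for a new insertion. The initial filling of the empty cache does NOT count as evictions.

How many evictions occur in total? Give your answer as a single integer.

LRU simulation (capacity=2):
  1. access jay: MISS. Cache (LRU->MRU): [jay]
  2. access fox: MISS. Cache (LRU->MRU): [jay fox]
  3. access jay: HIT. Cache (LRU->MRU): [fox jay]
  4. access jay: HIT. Cache (LRU->MRU): [fox jay]
  5. access jay: HIT. Cache (LRU->MRU): [fox jay]
  6. access bee: MISS, evict fox. Cache (LRU->MRU): [jay bee]
  7. access jay: HIT. Cache (LRU->MRU): [bee jay]
  8. access jay: HIT. Cache (LRU->MRU): [bee jay]
  9. access fox: MISS, evict bee. Cache (LRU->MRU): [jay fox]
  10. access fox: HIT. Cache (LRU->MRU): [jay fox]
  11. access fox: HIT. Cache (LRU->MRU): [jay fox]
  12. access lemon: MISS, evict jay. Cache (LRU->MRU): [fox lemon]
  13. access cow: MISS, evict fox. Cache (LRU->MRU): [lemon cow]
  14. access jay: MISS, evict lemon. Cache (LRU->MRU): [cow jay]
  15. access fox: MISS, evict cow. Cache (LRU->MRU): [jay fox]
  16. access fox: HIT. Cache (LRU->MRU): [jay fox]
  17. access cow: MISS, evict jay. Cache (LRU->MRU): [fox cow]
Total: 8 hits, 9 misses, 7 evictions

Answer: 7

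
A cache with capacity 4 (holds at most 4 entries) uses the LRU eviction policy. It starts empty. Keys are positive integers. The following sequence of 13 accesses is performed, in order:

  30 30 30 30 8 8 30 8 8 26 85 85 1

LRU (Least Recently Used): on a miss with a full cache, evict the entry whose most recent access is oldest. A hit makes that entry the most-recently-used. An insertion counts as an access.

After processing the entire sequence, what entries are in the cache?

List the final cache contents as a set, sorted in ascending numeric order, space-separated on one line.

Answer: 1 8 26 85

Derivation:
LRU simulation (capacity=4):
  1. access 30: MISS. Cache (LRU->MRU): [30]
  2. access 30: HIT. Cache (LRU->MRU): [30]
  3. access 30: HIT. Cache (LRU->MRU): [30]
  4. access 30: HIT. Cache (LRU->MRU): [30]
  5. access 8: MISS. Cache (LRU->MRU): [30 8]
  6. access 8: HIT. Cache (LRU->MRU): [30 8]
  7. access 30: HIT. Cache (LRU->MRU): [8 30]
  8. access 8: HIT. Cache (LRU->MRU): [30 8]
  9. access 8: HIT. Cache (LRU->MRU): [30 8]
  10. access 26: MISS. Cache (LRU->MRU): [30 8 26]
  11. access 85: MISS. Cache (LRU->MRU): [30 8 26 85]
  12. access 85: HIT. Cache (LRU->MRU): [30 8 26 85]
  13. access 1: MISS, evict 30. Cache (LRU->MRU): [8 26 85 1]
Total: 8 hits, 5 misses, 1 evictions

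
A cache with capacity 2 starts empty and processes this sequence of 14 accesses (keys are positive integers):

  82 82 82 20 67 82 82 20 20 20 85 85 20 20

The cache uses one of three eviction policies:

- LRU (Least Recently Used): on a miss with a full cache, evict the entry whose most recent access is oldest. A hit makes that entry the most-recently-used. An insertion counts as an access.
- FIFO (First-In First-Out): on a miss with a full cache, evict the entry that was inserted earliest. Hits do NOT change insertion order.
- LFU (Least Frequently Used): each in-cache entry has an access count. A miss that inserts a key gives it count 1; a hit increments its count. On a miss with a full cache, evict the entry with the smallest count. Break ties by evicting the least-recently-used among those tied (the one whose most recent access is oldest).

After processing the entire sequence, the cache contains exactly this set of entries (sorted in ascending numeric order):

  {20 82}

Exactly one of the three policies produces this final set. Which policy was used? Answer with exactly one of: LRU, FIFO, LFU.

Simulating under each policy and comparing final sets:
  LRU: final set = {20 85} -> differs
  FIFO: final set = {20 85} -> differs
  LFU: final set = {20 82} -> MATCHES target
Only LFU produces the target set.

Answer: LFU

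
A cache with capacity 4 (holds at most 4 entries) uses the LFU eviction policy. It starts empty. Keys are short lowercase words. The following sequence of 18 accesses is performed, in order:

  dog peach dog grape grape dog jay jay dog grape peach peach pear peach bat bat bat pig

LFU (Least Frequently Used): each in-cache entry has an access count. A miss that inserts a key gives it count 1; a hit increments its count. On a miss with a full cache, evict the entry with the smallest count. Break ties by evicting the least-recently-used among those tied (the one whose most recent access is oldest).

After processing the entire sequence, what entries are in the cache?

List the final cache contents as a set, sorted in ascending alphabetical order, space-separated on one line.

Answer: bat dog peach pig

Derivation:
LFU simulation (capacity=4):
  1. access dog: MISS. Cache: [dog(c=1)]
  2. access peach: MISS. Cache: [dog(c=1) peach(c=1)]
  3. access dog: HIT, count now 2. Cache: [peach(c=1) dog(c=2)]
  4. access grape: MISS. Cache: [peach(c=1) grape(c=1) dog(c=2)]
  5. access grape: HIT, count now 2. Cache: [peach(c=1) dog(c=2) grape(c=2)]
  6. access dog: HIT, count now 3. Cache: [peach(c=1) grape(c=2) dog(c=3)]
  7. access jay: MISS. Cache: [peach(c=1) jay(c=1) grape(c=2) dog(c=3)]
  8. access jay: HIT, count now 2. Cache: [peach(c=1) grape(c=2) jay(c=2) dog(c=3)]
  9. access dog: HIT, count now 4. Cache: [peach(c=1) grape(c=2) jay(c=2) dog(c=4)]
  10. access grape: HIT, count now 3. Cache: [peach(c=1) jay(c=2) grape(c=3) dog(c=4)]
  11. access peach: HIT, count now 2. Cache: [jay(c=2) peach(c=2) grape(c=3) dog(c=4)]
  12. access peach: HIT, count now 3. Cache: [jay(c=2) grape(c=3) peach(c=3) dog(c=4)]
  13. access pear: MISS, evict jay(c=2). Cache: [pear(c=1) grape(c=3) peach(c=3) dog(c=4)]
  14. access peach: HIT, count now 4. Cache: [pear(c=1) grape(c=3) dog(c=4) peach(c=4)]
  15. access bat: MISS, evict pear(c=1). Cache: [bat(c=1) grape(c=3) dog(c=4) peach(c=4)]
  16. access bat: HIT, count now 2. Cache: [bat(c=2) grape(c=3) dog(c=4) peach(c=4)]
  17. access bat: HIT, count now 3. Cache: [grape(c=3) bat(c=3) dog(c=4) peach(c=4)]
  18. access pig: MISS, evict grape(c=3). Cache: [pig(c=1) bat(c=3) dog(c=4) peach(c=4)]
Total: 11 hits, 7 misses, 3 evictions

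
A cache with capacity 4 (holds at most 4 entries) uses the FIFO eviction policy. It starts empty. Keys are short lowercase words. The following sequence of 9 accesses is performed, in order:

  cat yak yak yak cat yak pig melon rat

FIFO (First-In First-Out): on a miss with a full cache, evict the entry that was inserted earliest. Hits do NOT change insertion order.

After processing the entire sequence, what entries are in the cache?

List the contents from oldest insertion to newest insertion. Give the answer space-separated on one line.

FIFO simulation (capacity=4):
  1. access cat: MISS. Cache (old->new): [cat]
  2. access yak: MISS. Cache (old->new): [cat yak]
  3. access yak: HIT. Cache (old->new): [cat yak]
  4. access yak: HIT. Cache (old->new): [cat yak]
  5. access cat: HIT. Cache (old->new): [cat yak]
  6. access yak: HIT. Cache (old->new): [cat yak]
  7. access pig: MISS. Cache (old->new): [cat yak pig]
  8. access melon: MISS. Cache (old->new): [cat yak pig melon]
  9. access rat: MISS, evict cat. Cache (old->new): [yak pig melon rat]
Total: 4 hits, 5 misses, 1 evictions

Answer: yak pig melon rat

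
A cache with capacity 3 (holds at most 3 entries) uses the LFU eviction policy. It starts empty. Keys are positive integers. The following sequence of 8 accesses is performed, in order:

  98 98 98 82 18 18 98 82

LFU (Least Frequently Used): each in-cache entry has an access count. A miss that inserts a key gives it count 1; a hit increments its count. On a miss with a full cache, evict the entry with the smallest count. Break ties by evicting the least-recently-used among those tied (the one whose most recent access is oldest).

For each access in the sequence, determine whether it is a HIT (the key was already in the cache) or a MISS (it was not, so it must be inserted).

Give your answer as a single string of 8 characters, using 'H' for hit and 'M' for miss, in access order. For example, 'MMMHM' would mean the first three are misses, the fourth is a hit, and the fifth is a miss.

Answer: MHHMMHHH

Derivation:
LFU simulation (capacity=3):
  1. access 98: MISS. Cache: [98(c=1)]
  2. access 98: HIT, count now 2. Cache: [98(c=2)]
  3. access 98: HIT, count now 3. Cache: [98(c=3)]
  4. access 82: MISS. Cache: [82(c=1) 98(c=3)]
  5. access 18: MISS. Cache: [82(c=1) 18(c=1) 98(c=3)]
  6. access 18: HIT, count now 2. Cache: [82(c=1) 18(c=2) 98(c=3)]
  7. access 98: HIT, count now 4. Cache: [82(c=1) 18(c=2) 98(c=4)]
  8. access 82: HIT, count now 2. Cache: [18(c=2) 82(c=2) 98(c=4)]
Total: 5 hits, 3 misses, 0 evictions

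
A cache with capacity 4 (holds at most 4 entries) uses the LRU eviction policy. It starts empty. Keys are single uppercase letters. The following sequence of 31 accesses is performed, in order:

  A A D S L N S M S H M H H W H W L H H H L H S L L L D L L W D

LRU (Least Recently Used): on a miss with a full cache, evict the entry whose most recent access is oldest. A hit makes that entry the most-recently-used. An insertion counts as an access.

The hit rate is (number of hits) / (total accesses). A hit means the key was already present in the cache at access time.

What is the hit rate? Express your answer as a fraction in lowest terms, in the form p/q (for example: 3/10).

LRU simulation (capacity=4):
  1. access A: MISS. Cache (LRU->MRU): [A]
  2. access A: HIT. Cache (LRU->MRU): [A]
  3. access D: MISS. Cache (LRU->MRU): [A D]
  4. access S: MISS. Cache (LRU->MRU): [A D S]
  5. access L: MISS. Cache (LRU->MRU): [A D S L]
  6. access N: MISS, evict A. Cache (LRU->MRU): [D S L N]
  7. access S: HIT. Cache (LRU->MRU): [D L N S]
  8. access M: MISS, evict D. Cache (LRU->MRU): [L N S M]
  9. access S: HIT. Cache (LRU->MRU): [L N M S]
  10. access H: MISS, evict L. Cache (LRU->MRU): [N M S H]
  11. access M: HIT. Cache (LRU->MRU): [N S H M]
  12. access H: HIT. Cache (LRU->MRU): [N S M H]
  13. access H: HIT. Cache (LRU->MRU): [N S M H]
  14. access W: MISS, evict N. Cache (LRU->MRU): [S M H W]
  15. access H: HIT. Cache (LRU->MRU): [S M W H]
  16. access W: HIT. Cache (LRU->MRU): [S M H W]
  17. access L: MISS, evict S. Cache (LRU->MRU): [M H W L]
  18. access H: HIT. Cache (LRU->MRU): [M W L H]
  19. access H: HIT. Cache (LRU->MRU): [M W L H]
  20. access H: HIT. Cache (LRU->MRU): [M W L H]
  21. access L: HIT. Cache (LRU->MRU): [M W H L]
  22. access H: HIT. Cache (LRU->MRU): [M W L H]
  23. access S: MISS, evict M. Cache (LRU->MRU): [W L H S]
  24. access L: HIT. Cache (LRU->MRU): [W H S L]
  25. access L: HIT. Cache (LRU->MRU): [W H S L]
  26. access L: HIT. Cache (LRU->MRU): [W H S L]
  27. access D: MISS, evict W. Cache (LRU->MRU): [H S L D]
  28. access L: HIT. Cache (LRU->MRU): [H S D L]
  29. access L: HIT. Cache (LRU->MRU): [H S D L]
  30. access W: MISS, evict H. Cache (LRU->MRU): [S D L W]
  31. access D: HIT. Cache (LRU->MRU): [S L W D]
Total: 19 hits, 12 misses, 8 evictions

Hit rate = 19/31

Answer: 19/31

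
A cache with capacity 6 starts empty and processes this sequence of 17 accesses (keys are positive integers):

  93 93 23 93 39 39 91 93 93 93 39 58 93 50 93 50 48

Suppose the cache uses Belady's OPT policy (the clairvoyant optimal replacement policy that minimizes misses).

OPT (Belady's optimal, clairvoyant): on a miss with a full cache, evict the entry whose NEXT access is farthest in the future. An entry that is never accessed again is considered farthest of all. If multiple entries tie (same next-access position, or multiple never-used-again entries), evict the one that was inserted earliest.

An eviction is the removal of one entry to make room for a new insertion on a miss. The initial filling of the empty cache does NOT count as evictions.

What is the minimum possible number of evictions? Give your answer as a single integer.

Answer: 1

Derivation:
OPT (Belady) simulation (capacity=6):
  1. access 93: MISS. Cache: [93]
  2. access 93: HIT. Next use of 93: step 4. Cache: [93]
  3. access 23: MISS. Cache: [93 23]
  4. access 93: HIT. Next use of 93: step 8. Cache: [93 23]
  5. access 39: MISS. Cache: [93 23 39]
  6. access 39: HIT. Next use of 39: step 11. Cache: [93 23 39]
  7. access 91: MISS. Cache: [93 23 39 91]
  8. access 93: HIT. Next use of 93: step 9. Cache: [93 23 39 91]
  9. access 93: HIT. Next use of 93: step 10. Cache: [93 23 39 91]
  10. access 93: HIT. Next use of 93: step 13. Cache: [93 23 39 91]
  11. access 39: HIT. Next use of 39: never. Cache: [93 23 39 91]
  12. access 58: MISS. Cache: [93 23 39 91 58]
  13. access 93: HIT. Next use of 93: step 15. Cache: [93 23 39 91 58]
  14. access 50: MISS. Cache: [93 23 39 91 58 50]
  15. access 93: HIT. Next use of 93: never. Cache: [93 23 39 91 58 50]
  16. access 50: HIT. Next use of 50: never. Cache: [93 23 39 91 58 50]
  17. access 48: MISS, evict 93 (next use: never). Cache: [23 39 91 58 50 48]
Total: 10 hits, 7 misses, 1 evictions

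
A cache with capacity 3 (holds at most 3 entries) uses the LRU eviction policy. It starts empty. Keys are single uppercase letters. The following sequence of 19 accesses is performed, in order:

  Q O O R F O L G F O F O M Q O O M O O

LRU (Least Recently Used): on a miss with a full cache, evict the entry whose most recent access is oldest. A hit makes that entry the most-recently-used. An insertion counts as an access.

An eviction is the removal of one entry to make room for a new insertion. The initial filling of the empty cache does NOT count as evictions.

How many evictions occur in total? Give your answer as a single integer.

Answer: 7

Derivation:
LRU simulation (capacity=3):
  1. access Q: MISS. Cache (LRU->MRU): [Q]
  2. access O: MISS. Cache (LRU->MRU): [Q O]
  3. access O: HIT. Cache (LRU->MRU): [Q O]
  4. access R: MISS. Cache (LRU->MRU): [Q O R]
  5. access F: MISS, evict Q. Cache (LRU->MRU): [O R F]
  6. access O: HIT. Cache (LRU->MRU): [R F O]
  7. access L: MISS, evict R. Cache (LRU->MRU): [F O L]
  8. access G: MISS, evict F. Cache (LRU->MRU): [O L G]
  9. access F: MISS, evict O. Cache (LRU->MRU): [L G F]
  10. access O: MISS, evict L. Cache (LRU->MRU): [G F O]
  11. access F: HIT. Cache (LRU->MRU): [G O F]
  12. access O: HIT. Cache (LRU->MRU): [G F O]
  13. access M: MISS, evict G. Cache (LRU->MRU): [F O M]
  14. access Q: MISS, evict F. Cache (LRU->MRU): [O M Q]
  15. access O: HIT. Cache (LRU->MRU): [M Q O]
  16. access O: HIT. Cache (LRU->MRU): [M Q O]
  17. access M: HIT. Cache (LRU->MRU): [Q O M]
  18. access O: HIT. Cache (LRU->MRU): [Q M O]
  19. access O: HIT. Cache (LRU->MRU): [Q M O]
Total: 9 hits, 10 misses, 7 evictions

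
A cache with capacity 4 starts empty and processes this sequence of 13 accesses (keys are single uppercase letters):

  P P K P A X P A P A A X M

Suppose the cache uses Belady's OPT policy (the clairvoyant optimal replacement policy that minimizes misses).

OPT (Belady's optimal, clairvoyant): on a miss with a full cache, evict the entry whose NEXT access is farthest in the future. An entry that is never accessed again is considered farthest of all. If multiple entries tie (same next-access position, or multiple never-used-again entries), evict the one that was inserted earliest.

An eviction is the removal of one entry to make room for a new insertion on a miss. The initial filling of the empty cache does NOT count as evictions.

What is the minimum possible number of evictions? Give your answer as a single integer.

OPT (Belady) simulation (capacity=4):
  1. access P: MISS. Cache: [P]
  2. access P: HIT. Next use of P: step 4. Cache: [P]
  3. access K: MISS. Cache: [P K]
  4. access P: HIT. Next use of P: step 7. Cache: [P K]
  5. access A: MISS. Cache: [P K A]
  6. access X: MISS. Cache: [P K A X]
  7. access P: HIT. Next use of P: step 9. Cache: [P K A X]
  8. access A: HIT. Next use of A: step 10. Cache: [P K A X]
  9. access P: HIT. Next use of P: never. Cache: [P K A X]
  10. access A: HIT. Next use of A: step 11. Cache: [P K A X]
  11. access A: HIT. Next use of A: never. Cache: [P K A X]
  12. access X: HIT. Next use of X: never. Cache: [P K A X]
  13. access M: MISS, evict P (next use: never). Cache: [K A X M]
Total: 8 hits, 5 misses, 1 evictions

Answer: 1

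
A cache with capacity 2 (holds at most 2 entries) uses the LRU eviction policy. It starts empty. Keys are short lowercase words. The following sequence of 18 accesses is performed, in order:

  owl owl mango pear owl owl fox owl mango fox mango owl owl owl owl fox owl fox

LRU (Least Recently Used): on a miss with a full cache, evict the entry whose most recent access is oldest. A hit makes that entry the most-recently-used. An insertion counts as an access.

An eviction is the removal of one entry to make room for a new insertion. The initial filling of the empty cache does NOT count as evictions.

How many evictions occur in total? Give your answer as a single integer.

Answer: 7

Derivation:
LRU simulation (capacity=2):
  1. access owl: MISS. Cache (LRU->MRU): [owl]
  2. access owl: HIT. Cache (LRU->MRU): [owl]
  3. access mango: MISS. Cache (LRU->MRU): [owl mango]
  4. access pear: MISS, evict owl. Cache (LRU->MRU): [mango pear]
  5. access owl: MISS, evict mango. Cache (LRU->MRU): [pear owl]
  6. access owl: HIT. Cache (LRU->MRU): [pear owl]
  7. access fox: MISS, evict pear. Cache (LRU->MRU): [owl fox]
  8. access owl: HIT. Cache (LRU->MRU): [fox owl]
  9. access mango: MISS, evict fox. Cache (LRU->MRU): [owl mango]
  10. access fox: MISS, evict owl. Cache (LRU->MRU): [mango fox]
  11. access mango: HIT. Cache (LRU->MRU): [fox mango]
  12. access owl: MISS, evict fox. Cache (LRU->MRU): [mango owl]
  13. access owl: HIT. Cache (LRU->MRU): [mango owl]
  14. access owl: HIT. Cache (LRU->MRU): [mango owl]
  15. access owl: HIT. Cache (LRU->MRU): [mango owl]
  16. access fox: MISS, evict mango. Cache (LRU->MRU): [owl fox]
  17. access owl: HIT. Cache (LRU->MRU): [fox owl]
  18. access fox: HIT. Cache (LRU->MRU): [owl fox]
Total: 9 hits, 9 misses, 7 evictions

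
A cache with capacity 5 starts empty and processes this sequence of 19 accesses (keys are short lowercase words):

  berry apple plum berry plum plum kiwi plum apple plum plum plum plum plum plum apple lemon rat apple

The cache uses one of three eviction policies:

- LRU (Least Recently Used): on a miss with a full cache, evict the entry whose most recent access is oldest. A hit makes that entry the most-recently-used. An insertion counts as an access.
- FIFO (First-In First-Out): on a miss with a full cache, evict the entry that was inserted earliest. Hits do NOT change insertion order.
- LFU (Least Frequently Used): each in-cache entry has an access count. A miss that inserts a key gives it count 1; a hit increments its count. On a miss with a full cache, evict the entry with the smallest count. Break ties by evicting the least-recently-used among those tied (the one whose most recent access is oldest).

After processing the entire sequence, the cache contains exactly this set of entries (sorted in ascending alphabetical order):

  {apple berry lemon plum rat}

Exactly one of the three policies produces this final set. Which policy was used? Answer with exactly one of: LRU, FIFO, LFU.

Simulating under each policy and comparing final sets:
  LRU: final set = {apple kiwi lemon plum rat} -> differs
  FIFO: final set = {apple kiwi lemon plum rat} -> differs
  LFU: final set = {apple berry lemon plum rat} -> MATCHES target
Only LFU produces the target set.

Answer: LFU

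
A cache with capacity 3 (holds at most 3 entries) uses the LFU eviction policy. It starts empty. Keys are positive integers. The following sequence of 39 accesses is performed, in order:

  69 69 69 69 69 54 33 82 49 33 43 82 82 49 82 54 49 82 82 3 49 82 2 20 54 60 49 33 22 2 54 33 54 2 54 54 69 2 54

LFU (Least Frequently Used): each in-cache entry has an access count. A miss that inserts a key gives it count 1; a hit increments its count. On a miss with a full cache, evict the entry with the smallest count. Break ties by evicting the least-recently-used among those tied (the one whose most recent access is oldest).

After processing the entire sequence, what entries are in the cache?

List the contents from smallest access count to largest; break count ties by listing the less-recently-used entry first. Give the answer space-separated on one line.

LFU simulation (capacity=3):
  1. access 69: MISS. Cache: [69(c=1)]
  2. access 69: HIT, count now 2. Cache: [69(c=2)]
  3. access 69: HIT, count now 3. Cache: [69(c=3)]
  4. access 69: HIT, count now 4. Cache: [69(c=4)]
  5. access 69: HIT, count now 5. Cache: [69(c=5)]
  6. access 54: MISS. Cache: [54(c=1) 69(c=5)]
  7. access 33: MISS. Cache: [54(c=1) 33(c=1) 69(c=5)]
  8. access 82: MISS, evict 54(c=1). Cache: [33(c=1) 82(c=1) 69(c=5)]
  9. access 49: MISS, evict 33(c=1). Cache: [82(c=1) 49(c=1) 69(c=5)]
  10. access 33: MISS, evict 82(c=1). Cache: [49(c=1) 33(c=1) 69(c=5)]
  11. access 43: MISS, evict 49(c=1). Cache: [33(c=1) 43(c=1) 69(c=5)]
  12. access 82: MISS, evict 33(c=1). Cache: [43(c=1) 82(c=1) 69(c=5)]
  13. access 82: HIT, count now 2. Cache: [43(c=1) 82(c=2) 69(c=5)]
  14. access 49: MISS, evict 43(c=1). Cache: [49(c=1) 82(c=2) 69(c=5)]
  15. access 82: HIT, count now 3. Cache: [49(c=1) 82(c=3) 69(c=5)]
  16. access 54: MISS, evict 49(c=1). Cache: [54(c=1) 82(c=3) 69(c=5)]
  17. access 49: MISS, evict 54(c=1). Cache: [49(c=1) 82(c=3) 69(c=5)]
  18. access 82: HIT, count now 4. Cache: [49(c=1) 82(c=4) 69(c=5)]
  19. access 82: HIT, count now 5. Cache: [49(c=1) 69(c=5) 82(c=5)]
  20. access 3: MISS, evict 49(c=1). Cache: [3(c=1) 69(c=5) 82(c=5)]
  21. access 49: MISS, evict 3(c=1). Cache: [49(c=1) 69(c=5) 82(c=5)]
  22. access 82: HIT, count now 6. Cache: [49(c=1) 69(c=5) 82(c=6)]
  23. access 2: MISS, evict 49(c=1). Cache: [2(c=1) 69(c=5) 82(c=6)]
  24. access 20: MISS, evict 2(c=1). Cache: [20(c=1) 69(c=5) 82(c=6)]
  25. access 54: MISS, evict 20(c=1). Cache: [54(c=1) 69(c=5) 82(c=6)]
  26. access 60: MISS, evict 54(c=1). Cache: [60(c=1) 69(c=5) 82(c=6)]
  27. access 49: MISS, evict 60(c=1). Cache: [49(c=1) 69(c=5) 82(c=6)]
  28. access 33: MISS, evict 49(c=1). Cache: [33(c=1) 69(c=5) 82(c=6)]
  29. access 22: MISS, evict 33(c=1). Cache: [22(c=1) 69(c=5) 82(c=6)]
  30. access 2: MISS, evict 22(c=1). Cache: [2(c=1) 69(c=5) 82(c=6)]
  31. access 54: MISS, evict 2(c=1). Cache: [54(c=1) 69(c=5) 82(c=6)]
  32. access 33: MISS, evict 54(c=1). Cache: [33(c=1) 69(c=5) 82(c=6)]
  33. access 54: MISS, evict 33(c=1). Cache: [54(c=1) 69(c=5) 82(c=6)]
  34. access 2: MISS, evict 54(c=1). Cache: [2(c=1) 69(c=5) 82(c=6)]
  35. access 54: MISS, evict 2(c=1). Cache: [54(c=1) 69(c=5) 82(c=6)]
  36. access 54: HIT, count now 2. Cache: [54(c=2) 69(c=5) 82(c=6)]
  37. access 69: HIT, count now 6. Cache: [54(c=2) 82(c=6) 69(c=6)]
  38. access 2: MISS, evict 54(c=2). Cache: [2(c=1) 82(c=6) 69(c=6)]
  39. access 54: MISS, evict 2(c=1). Cache: [54(c=1) 82(c=6) 69(c=6)]
Total: 11 hits, 28 misses, 25 evictions

Answer: 54 82 69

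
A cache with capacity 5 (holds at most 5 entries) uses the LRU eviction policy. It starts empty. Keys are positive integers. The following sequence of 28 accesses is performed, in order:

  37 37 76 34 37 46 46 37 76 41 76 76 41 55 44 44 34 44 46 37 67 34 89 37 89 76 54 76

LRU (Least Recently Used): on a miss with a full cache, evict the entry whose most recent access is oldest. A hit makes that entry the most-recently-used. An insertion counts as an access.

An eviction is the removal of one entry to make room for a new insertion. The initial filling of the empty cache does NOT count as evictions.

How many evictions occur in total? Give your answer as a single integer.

LRU simulation (capacity=5):
  1. access 37: MISS. Cache (LRU->MRU): [37]
  2. access 37: HIT. Cache (LRU->MRU): [37]
  3. access 76: MISS. Cache (LRU->MRU): [37 76]
  4. access 34: MISS. Cache (LRU->MRU): [37 76 34]
  5. access 37: HIT. Cache (LRU->MRU): [76 34 37]
  6. access 46: MISS. Cache (LRU->MRU): [76 34 37 46]
  7. access 46: HIT. Cache (LRU->MRU): [76 34 37 46]
  8. access 37: HIT. Cache (LRU->MRU): [76 34 46 37]
  9. access 76: HIT. Cache (LRU->MRU): [34 46 37 76]
  10. access 41: MISS. Cache (LRU->MRU): [34 46 37 76 41]
  11. access 76: HIT. Cache (LRU->MRU): [34 46 37 41 76]
  12. access 76: HIT. Cache (LRU->MRU): [34 46 37 41 76]
  13. access 41: HIT. Cache (LRU->MRU): [34 46 37 76 41]
  14. access 55: MISS, evict 34. Cache (LRU->MRU): [46 37 76 41 55]
  15. access 44: MISS, evict 46. Cache (LRU->MRU): [37 76 41 55 44]
  16. access 44: HIT. Cache (LRU->MRU): [37 76 41 55 44]
  17. access 34: MISS, evict 37. Cache (LRU->MRU): [76 41 55 44 34]
  18. access 44: HIT. Cache (LRU->MRU): [76 41 55 34 44]
  19. access 46: MISS, evict 76. Cache (LRU->MRU): [41 55 34 44 46]
  20. access 37: MISS, evict 41. Cache (LRU->MRU): [55 34 44 46 37]
  21. access 67: MISS, evict 55. Cache (LRU->MRU): [34 44 46 37 67]
  22. access 34: HIT. Cache (LRU->MRU): [44 46 37 67 34]
  23. access 89: MISS, evict 44. Cache (LRU->MRU): [46 37 67 34 89]
  24. access 37: HIT. Cache (LRU->MRU): [46 67 34 89 37]
  25. access 89: HIT. Cache (LRU->MRU): [46 67 34 37 89]
  26. access 76: MISS, evict 46. Cache (LRU->MRU): [67 34 37 89 76]
  27. access 54: MISS, evict 67. Cache (LRU->MRU): [34 37 89 76 54]
  28. access 76: HIT. Cache (LRU->MRU): [34 37 89 54 76]
Total: 14 hits, 14 misses, 9 evictions

Answer: 9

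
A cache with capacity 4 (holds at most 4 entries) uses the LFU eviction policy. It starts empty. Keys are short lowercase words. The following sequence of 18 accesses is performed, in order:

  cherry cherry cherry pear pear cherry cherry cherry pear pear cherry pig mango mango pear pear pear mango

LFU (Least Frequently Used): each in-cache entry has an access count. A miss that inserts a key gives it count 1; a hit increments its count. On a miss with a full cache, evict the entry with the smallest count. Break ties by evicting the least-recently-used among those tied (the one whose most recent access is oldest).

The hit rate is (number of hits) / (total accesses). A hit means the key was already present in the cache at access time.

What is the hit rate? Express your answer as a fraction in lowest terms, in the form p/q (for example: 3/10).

Answer: 7/9

Derivation:
LFU simulation (capacity=4):
  1. access cherry: MISS. Cache: [cherry(c=1)]
  2. access cherry: HIT, count now 2. Cache: [cherry(c=2)]
  3. access cherry: HIT, count now 3. Cache: [cherry(c=3)]
  4. access pear: MISS. Cache: [pear(c=1) cherry(c=3)]
  5. access pear: HIT, count now 2. Cache: [pear(c=2) cherry(c=3)]
  6. access cherry: HIT, count now 4. Cache: [pear(c=2) cherry(c=4)]
  7. access cherry: HIT, count now 5. Cache: [pear(c=2) cherry(c=5)]
  8. access cherry: HIT, count now 6. Cache: [pear(c=2) cherry(c=6)]
  9. access pear: HIT, count now 3. Cache: [pear(c=3) cherry(c=6)]
  10. access pear: HIT, count now 4. Cache: [pear(c=4) cherry(c=6)]
  11. access cherry: HIT, count now 7. Cache: [pear(c=4) cherry(c=7)]
  12. access pig: MISS. Cache: [pig(c=1) pear(c=4) cherry(c=7)]
  13. access mango: MISS. Cache: [pig(c=1) mango(c=1) pear(c=4) cherry(c=7)]
  14. access mango: HIT, count now 2. Cache: [pig(c=1) mango(c=2) pear(c=4) cherry(c=7)]
  15. access pear: HIT, count now 5. Cache: [pig(c=1) mango(c=2) pear(c=5) cherry(c=7)]
  16. access pear: HIT, count now 6. Cache: [pig(c=1) mango(c=2) pear(c=6) cherry(c=7)]
  17. access pear: HIT, count now 7. Cache: [pig(c=1) mango(c=2) cherry(c=7) pear(c=7)]
  18. access mango: HIT, count now 3. Cache: [pig(c=1) mango(c=3) cherry(c=7) pear(c=7)]
Total: 14 hits, 4 misses, 0 evictions

Hit rate = 14/18 = 7/9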